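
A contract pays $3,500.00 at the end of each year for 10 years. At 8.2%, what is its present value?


Formula: PV = PMT * (1 - (1+r)^(-n)) / r
Discount factor: (1 + 0.082)^(-10) = 0.454703
Bracket: 1 - 0.454703 = 0.545297
PV = $3,500.00 * 0.545297 / 0.082 = $23,274.89

$23,274.89


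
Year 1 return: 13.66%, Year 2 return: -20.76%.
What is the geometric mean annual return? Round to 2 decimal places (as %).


Formula: Geometric mean = ((1+r1)*(1+r2))^(1/2) - 1
Product: (1 + 0.1366) * (1 + -0.2076) = 1.1366 * 0.7924 = 0.900642
Square root: 0.900642^0.5 = 0.949022
Geometric mean = 0.949022 - 1 = -0.050978
As percentage: -5.10%

-5.10%


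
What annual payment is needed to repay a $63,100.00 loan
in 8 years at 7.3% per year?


Formula: PMT = PV * r / (1 - (1+r)^(-n))
Denominator: 1 - (1 + 0.073)^(-8) = 0.430882
Numerator: $63,100.00 * 0.073 = 4606.3
PMT = 4606.3 / 0.430882 = $10,690.39

$10,690.39


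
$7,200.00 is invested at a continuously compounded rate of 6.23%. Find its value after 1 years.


Formula: FV = P * e^(r*t)
Exponent: r*t = 0.0623 * 1 = 0.0623
e^(0.0623) = 1.064282
FV = $7,200.00 * 1.064282 = $7,662.83

$7,662.83


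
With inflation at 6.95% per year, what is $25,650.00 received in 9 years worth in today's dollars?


Formula: Real value = nominal / (1 + inflation)^years
Price level: (1 + 0.0695)^9 = 1.830742
Real value = $25,650.00 / 1.830742 = $14,010.71

$14,010.71


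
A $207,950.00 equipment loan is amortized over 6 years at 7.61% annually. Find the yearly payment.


Formula: PMT = PV * r / (1 - (1+r)^(-n))
Denominator: 1 - (1 + 0.0761)^(-6) = 0.356002
Numerator: $207,950.00 * 0.0761 = 15824.995
PMT = 15824.995 / 0.356002 = $44,451.93

$44,451.93


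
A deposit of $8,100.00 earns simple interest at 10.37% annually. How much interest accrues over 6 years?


Formula: I = P * r * t
Substituting: I = $8,100.00 * 0.1037 * 6
Step: I = $8,100.00 * 0.6222
I = $5,039.82

$5,039.82


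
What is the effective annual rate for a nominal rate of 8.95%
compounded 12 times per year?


Formula: EAR = (1 + r/m)^m - 1
Period rate: r/m = 0.0895 / 12 = 0.007458
Compounding: (1 + 0.007458)^12 = 1.093264
EAR = 1.093264 - 1 = 0.093264

0.093264


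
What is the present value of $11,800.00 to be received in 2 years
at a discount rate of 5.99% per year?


Formula: PV = FV / (1 + r)^n
Substituting: PV = $11,800.00 / (1 + 0.0599)^2
Discount factor: (1.0599)^2 = 1.123388
PV = $11,800.00 / 1.123388 = $10,503.94

$10,503.94


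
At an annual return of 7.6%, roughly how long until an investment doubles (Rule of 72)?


Formula: Years ≈ 72 / r
Substituting: Years ≈ 72 / 7.6
Years ≈ 9.5

9.5 years


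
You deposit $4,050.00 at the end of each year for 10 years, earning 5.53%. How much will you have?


Formula: FV = PMT * ((1+r)^n - 1) / r
Growth factor: (1 + 0.0553)^10 = 1.713008
Numerator: 1.713008 - 1 = 0.713008
FV = $4,050.00 * 0.713008 / 0.0553 = $52,218.49

$52,218.49


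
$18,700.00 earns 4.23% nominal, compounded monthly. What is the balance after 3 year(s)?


Formula: FV = P * (1 + r/m)^(m*t)
Period rate: r/m = 0.0423 / 12 = 0.003525
Total periods: m*t = 12 * 3 = 36
Growth factor: (1 + 0.003525)^36 = 1.13505
FV = $18,700.00 * 1.13505 = $21,225.44

$21,225.44


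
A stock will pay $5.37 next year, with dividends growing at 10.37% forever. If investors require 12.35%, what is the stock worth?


Formula: P = D1 / (r - g)
Spread: r - g = 0.1235 - 0.1037 = 0.0198
Substituting: P = $5.37 / 0.0198
P = $271.21

$271.21


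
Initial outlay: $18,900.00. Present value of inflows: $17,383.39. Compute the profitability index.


Formula: PI = PV(cash flows) / initial investment
Substituting: PI = $17,383.39 / $18,900.00
PI = 0.9198

0.9198


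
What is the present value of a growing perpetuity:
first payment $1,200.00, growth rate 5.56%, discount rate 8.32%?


Formula: PV = C / (r - g)
Spread: r - g = 0.0832 - 0.0556 = 0.0276
Substituting: PV = $1,200.00 / 0.0276
PV = $43,478.26

$43,478.26


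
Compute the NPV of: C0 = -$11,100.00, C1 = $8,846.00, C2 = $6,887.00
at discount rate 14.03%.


Formula: NPV = C0 + C1/(1+r) + C2/(1+r)^2
Discount C1: $8,846.00 / (1 + 0.1403) = $7,757.61
Discount C2: $6,887.00 / (1 + 0.1403)^2 = $5,296.53
NPV = -$11,100.00 + $7,757.61 + $5,296.53 = $1,954.14

$1,954.14


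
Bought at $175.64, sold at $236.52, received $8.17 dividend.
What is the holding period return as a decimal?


Formula: HPR = (P1 - P0 + D) / P0
Gain: $236.52 - $175.64 + $8.17 = $69.05
HPR = $69.05 / $175.64 = 0.3931

0.3931


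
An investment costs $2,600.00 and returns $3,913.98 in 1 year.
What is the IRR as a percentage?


Formula: IRR = C1/C0 - 1
Substituting: IRR = $3,913.98 / $2,600.00 - 1
Ratio: 1.505377 - 1 = 0.505377
IRR = 50.5377%

50.5377%


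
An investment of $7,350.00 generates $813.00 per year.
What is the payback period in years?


Formula: Payback = investment / annual cash flow
Substituting: Payback = $7,350.00 / $813.00
Payback = 9.0406 years

9.0406 years


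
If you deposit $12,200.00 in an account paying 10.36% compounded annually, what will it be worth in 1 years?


Formula: FV = P * (1 + r)^n
Substituting: FV = $12,200.00 * (1 + 0.1036)^1
Growth factor: (1.1036)^1 = 1.1036
FV = $12,200.00 * 1.1036 = $13,463.92

$13,463.92


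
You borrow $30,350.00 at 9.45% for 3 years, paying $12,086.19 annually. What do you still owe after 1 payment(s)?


Formula: Balance = PV*(1+r)^k - PMT*((1+r)^k - 1)/r
Growth: (1 + 0.0945)^1 = 1.0945
Accumulated factor: ((1+r)^k - 1)/r = 1.0
Balance = $30,350.00 * 1.0945 - $12,086.19 * 1.0
Balance = $21,131.89

$21,131.89


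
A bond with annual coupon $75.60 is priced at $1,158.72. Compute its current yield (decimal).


Formula: Current yield = annual coupon / price
Substituting: CY = $75.60 / $1,158.72
CY = 0.065244

0.065244


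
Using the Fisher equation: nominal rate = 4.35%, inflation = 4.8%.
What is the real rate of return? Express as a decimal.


Formula: (1 + r_real) = (1 + r_nom) / (1 + inflation)
Substituting: (1 + r_real) = 1.0435 / 1.048
(1 + r_real) = 0.995706
r_real = 0.995706 - 1 = -0.004294

-0.004294


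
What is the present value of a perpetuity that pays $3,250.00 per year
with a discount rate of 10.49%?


Formula: PV = C / r
Substituting: PV = $3,250.00 / 0.1049
PV = $30,981.89

$30,981.89


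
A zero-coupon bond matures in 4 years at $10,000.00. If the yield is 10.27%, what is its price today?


Formula: Price = FV / (1 + r)^n
Substituting: Price = $10,000.00 / (1 + 0.1027)^4
Discount factor: (1.1027)^4 = 1.478528
Price = $10,000.00 / 1.478528 = $6,763.48

$6,763.48


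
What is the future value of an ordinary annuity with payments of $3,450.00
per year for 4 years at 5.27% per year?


Formula: FV = PMT * ((1+r)^n - 1) / r
Growth factor: (1 + 0.0527)^4 = 1.228057
Numerator: 1.228057 - 1 = 0.228057
FV = $3,450.00 * 0.228057 / 0.0527 = $14,929.72

$14,929.72


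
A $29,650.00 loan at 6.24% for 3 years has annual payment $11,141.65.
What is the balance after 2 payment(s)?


Formula: Balance = PV*(1+r)^k - PMT*((1+r)^k - 1)/r
Growth: (1 + 0.0624)^2 = 1.128694
Accumulated factor: ((1+r)^k - 1)/r = 2.0624
Balance = $29,650.00 * 1.128694 - $11,141.65 * 2.0624
Balance = $10,487.23

$10,487.23


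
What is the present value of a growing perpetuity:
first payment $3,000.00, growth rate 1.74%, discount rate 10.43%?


Formula: PV = C / (r - g)
Spread: r - g = 0.1043 - 0.0174 = 0.0869
Substituting: PV = $3,000.00 / 0.0869
PV = $34,522.44

$34,522.44


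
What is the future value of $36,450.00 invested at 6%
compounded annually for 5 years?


Formula: FV = P * (1 + r)^n
Substituting: FV = $36,450.00 * (1 + 0.06)^5
Growth factor: (1.06)^5 = 1.338226
FV = $36,450.00 * 1.338226 = $48,778.32

$48,778.32


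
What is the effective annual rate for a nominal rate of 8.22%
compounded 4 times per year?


Formula: EAR = (1 + r/m)^m - 1
Period rate: r/m = 0.0822 / 4 = 0.02055
Compounding: (1 + 0.02055)^4 = 1.084769
EAR = 1.084769 - 1 = 0.084769

0.084769


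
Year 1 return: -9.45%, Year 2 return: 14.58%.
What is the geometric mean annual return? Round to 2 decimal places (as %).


Formula: Geometric mean = ((1+r1)*(1+r2))^(1/2) - 1
Product: (1 + -0.0945) * (1 + 0.1458) = 0.9055 * 1.1458 = 1.037522
Square root: 1.037522^0.5 = 1.018588
Geometric mean = 1.018588 - 1 = 0.018588
As percentage: 1.86%

1.86%


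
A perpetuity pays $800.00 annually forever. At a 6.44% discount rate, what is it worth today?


Formula: PV = C / r
Substituting: PV = $800.00 / 0.0644
PV = $12,422.36

$12,422.36


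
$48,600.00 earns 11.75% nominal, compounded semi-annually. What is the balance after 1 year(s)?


Formula: FV = P * (1 + r/m)^(m*t)
Period rate: r/m = 0.1175 / 2 = 0.05875
Total periods: m*t = 2 * 1 = 2
Growth factor: (1 + 0.05875)^2 = 1.120952
FV = $48,600.00 * 1.120952 = $54,478.25

$54,478.25


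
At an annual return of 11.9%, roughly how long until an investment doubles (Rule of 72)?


Formula: Years ≈ 72 / r
Substituting: Years ≈ 72 / 11.9
Years ≈ 6.1

6.1 years


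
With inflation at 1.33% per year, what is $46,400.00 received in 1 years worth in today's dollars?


Formula: Real value = nominal / (1 + inflation)^years
Price level: (1 + 0.0133)^1 = 1.0133
Real value = $46,400.00 / 1.0133 = $45,790.98

$45,790.98


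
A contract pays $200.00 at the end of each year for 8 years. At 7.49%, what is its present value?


Formula: PV = PMT * (1 - (1+r)^(-n)) / r
Discount factor: (1 + 0.0749)^(-8) = 0.56112
Bracket: 1 - 0.56112 = 0.43888
PV = $200.00 * 0.43888 / 0.0749 = $1,171.91

$1,171.91


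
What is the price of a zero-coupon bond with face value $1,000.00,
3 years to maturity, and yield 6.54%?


Formula: Price = FV / (1 + r)^n
Substituting: Price = $1,000.00 / (1 + 0.0654)^3
Discount factor: (1.0654)^3 = 1.209311
Price = $1,000.00 / 1.209311 = $826.92

$826.92


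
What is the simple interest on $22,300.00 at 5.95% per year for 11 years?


Formula: I = P * r * t
Substituting: I = $22,300.00 * 0.0595 * 11
Step: I = $22,300.00 * 0.6545
I = $14,595.35

$14,595.35


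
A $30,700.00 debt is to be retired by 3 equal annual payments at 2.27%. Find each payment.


Formula: PMT = PV * r / (1 - (1+r)^(-n))
Denominator: 1 - (1 + 0.0227)^(-3) = 0.065121
Numerator: $30,700.00 * 0.0227 = 696.89
PMT = 696.89 / 0.065121 = $10,701.40

$10,701.40


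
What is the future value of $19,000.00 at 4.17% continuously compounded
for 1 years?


Formula: FV = P * e^(r*t)
Exponent: r*t = 0.0417 * 1 = 0.0417
e^(0.0417) = 1.042582
FV = $19,000.00 * 1.042582 = $19,809.05

$19,809.05


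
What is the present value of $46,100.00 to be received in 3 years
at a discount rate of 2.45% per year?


Formula: PV = FV / (1 + r)^n
Substituting: PV = $46,100.00 / (1 + 0.0245)^3
Discount factor: (1.0245)^3 = 1.075315
PV = $46,100.00 / 1.075315 = $42,871.14

$42,871.14


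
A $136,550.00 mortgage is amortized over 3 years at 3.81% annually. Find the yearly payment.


Formula: PMT = PV * r / (1 - (1+r)^(-n))
Denominator: 1 - (1 + 0.0381)^(-3) = 0.106113
Numerator: $136,550.00 * 0.0381 = 5202.555
PMT = 5202.555 / 0.106113 = $49,028.26

$49,028.26


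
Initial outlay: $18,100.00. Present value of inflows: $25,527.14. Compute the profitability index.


Formula: PI = PV(cash flows) / initial investment
Substituting: PI = $25,527.14 / $18,100.00
PI = 1.4103

1.4103


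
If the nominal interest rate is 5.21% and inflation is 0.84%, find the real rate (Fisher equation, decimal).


Formula: (1 + r_real) = (1 + r_nom) / (1 + inflation)
Substituting: (1 + r_real) = 1.0521 / 1.0084
(1 + r_real) = 1.043336
r_real = 1.043336 - 1 = 0.043336

0.043336


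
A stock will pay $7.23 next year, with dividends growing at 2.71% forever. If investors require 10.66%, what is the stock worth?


Formula: P = D1 / (r - g)
Spread: r - g = 0.1066 - 0.0271 = 0.0795
Substituting: P = $7.23 / 0.0795
P = $90.94

$90.94


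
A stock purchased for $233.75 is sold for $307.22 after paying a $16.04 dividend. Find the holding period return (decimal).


Formula: HPR = (P1 - P0 + D) / P0
Gain: $307.22 - $233.75 + $16.04 = $89.51
HPR = $89.51 / $233.75 = 0.3829

0.3829


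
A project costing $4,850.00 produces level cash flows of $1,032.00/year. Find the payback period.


Formula: Payback = investment / annual cash flow
Substituting: Payback = $4,850.00 / $1,032.00
Payback = 4.6996 years

4.6996 years


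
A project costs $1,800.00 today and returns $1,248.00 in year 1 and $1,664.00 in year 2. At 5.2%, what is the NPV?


Formula: NPV = C0 + C1/(1+r) + C2/(1+r)^2
Discount C1: $1,248.00 / (1 + 0.052) = $1,186.31
Discount C2: $1,664.00 / (1 + 0.052)^2 = $1,503.56
NPV = -$1,800.00 + $1,186.31 + $1,503.56 = $889.88

$889.88


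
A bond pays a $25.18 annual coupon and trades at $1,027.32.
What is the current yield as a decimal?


Formula: Current yield = annual coupon / price
Substituting: CY = $25.18 / $1,027.32
CY = 0.02451

0.02451


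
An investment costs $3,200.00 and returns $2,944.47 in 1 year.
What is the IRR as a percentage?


Formula: IRR = C1/C0 - 1
Substituting: IRR = $2,944.47 / $3,200.00 - 1
Ratio: 0.920147 - 1 = -0.079853
IRR = -7.9853%

-7.9853%


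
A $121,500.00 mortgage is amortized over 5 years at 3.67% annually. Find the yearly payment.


Formula: PMT = PV * r / (1 - (1+r)^(-n))
Denominator: 1 - (1 + 0.0367)^(-5) = 0.164908
Numerator: $121,500.00 * 0.0367 = 4459.05
PMT = 4459.05 / 0.164908 = $27,039.68

$27,039.68


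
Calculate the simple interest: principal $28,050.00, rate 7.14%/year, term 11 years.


Formula: I = P * r * t
Substituting: I = $28,050.00 * 0.0714 * 11
Step: I = $28,050.00 * 0.7854
I = $22,030.47

$22,030.47


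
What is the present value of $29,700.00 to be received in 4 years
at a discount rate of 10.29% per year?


Formula: PV = FV / (1 + r)^n
Substituting: PV = $29,700.00 / (1 + 0.1029)^4
Discount factor: (1.1029)^4 = 1.479601
PV = $29,700.00 / 1.479601 = $20,072.98

$20,072.98


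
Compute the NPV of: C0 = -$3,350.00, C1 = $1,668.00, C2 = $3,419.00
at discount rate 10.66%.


Formula: NPV = C0 + C1/(1+r) + C2/(1+r)^2
Discount C1: $1,668.00 / (1 + 0.1066) = $1,507.32
Discount C2: $3,419.00 / (1 + 0.1066)^2 = $2,792.02
NPV = -$3,350.00 + $1,507.32 + $2,792.02 = $949.33

$949.33


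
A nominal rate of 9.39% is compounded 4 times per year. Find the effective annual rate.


Formula: EAR = (1 + r/m)^m - 1
Period rate: r/m = 0.0939 / 4 = 0.023475
Compounding: (1 + 0.023475)^4 = 1.097259
EAR = 1.097259 - 1 = 0.097259

0.097259


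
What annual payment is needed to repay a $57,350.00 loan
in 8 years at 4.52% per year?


Formula: PMT = PV * r / (1 - (1+r)^(-n))
Denominator: 1 - (1 + 0.0452)^(-8) = 0.297891
Numerator: $57,350.00 * 0.0452 = 2592.22
PMT = 2592.22 / 0.297891 = $8,701.92

$8,701.92


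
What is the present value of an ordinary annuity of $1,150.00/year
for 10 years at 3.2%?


Formula: PV = PMT * (1 - (1+r)^(-n)) / r
Discount factor: (1 + 0.032)^(-10) = 0.729799
Bracket: 1 - 0.729799 = 0.270201
PV = $1,150.00 * 0.270201 / 0.032 = $9,710.36

$9,710.36


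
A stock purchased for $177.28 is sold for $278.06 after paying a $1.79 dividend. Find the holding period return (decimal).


Formula: HPR = (P1 - P0 + D) / P0
Gain: $278.06 - $177.28 + $1.79 = $102.57
HPR = $102.57 / $177.28 = 0.5786

0.5786


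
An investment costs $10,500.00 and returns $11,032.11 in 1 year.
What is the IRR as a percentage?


Formula: IRR = C1/C0 - 1
Substituting: IRR = $11,032.11 / $10,500.00 - 1
Ratio: 1.050677 - 1 = 0.050677
IRR = 5.0677%

5.0677%


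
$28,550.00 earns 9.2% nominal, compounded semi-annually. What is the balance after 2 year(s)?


Formula: FV = P * (1 + r/m)^(m*t)
Period rate: r/m = 0.092 / 2 = 0.046
Total periods: m*t = 2 * 2 = 4
Growth factor: (1 + 0.046)^4 = 1.19709
FV = $28,550.00 * 1.19709 = $34,176.91

$34,176.91


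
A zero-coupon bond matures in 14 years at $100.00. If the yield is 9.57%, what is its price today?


Formula: Price = FV / (1 + r)^n
Substituting: Price = $100.00 / (1 + 0.0957)^14
Discount factor: (1.0957)^14 = 3.594871
Price = $100.00 / 3.594871 = $27.82

$27.82


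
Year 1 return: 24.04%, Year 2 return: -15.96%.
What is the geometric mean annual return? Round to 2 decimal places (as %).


Formula: Geometric mean = ((1+r1)*(1+r2))^(1/2) - 1
Product: (1 + 0.2404) * (1 + -0.1596) = 1.2404 * 0.8404 = 1.042432
Square root: 1.042432^0.5 = 1.020996
Geometric mean = 1.020996 - 1 = 0.020996
As percentage: 2.10%

2.10%


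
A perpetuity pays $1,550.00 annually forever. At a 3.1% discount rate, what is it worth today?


Formula: PV = C / r
Substituting: PV = $1,550.00 / 0.031
PV = $50,000.00

$50,000.00


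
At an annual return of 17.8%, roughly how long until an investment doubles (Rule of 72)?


Formula: Years ≈ 72 / r
Substituting: Years ≈ 72 / 17.8
Years ≈ 4.0

4.0 years


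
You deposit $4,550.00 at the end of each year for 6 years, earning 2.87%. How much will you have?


Formula: FV = PMT * ((1+r)^n - 1) / r
Growth factor: (1 + 0.0287)^6 = 1.185038
Numerator: 1.185038 - 1 = 0.185038
FV = $4,550.00 * 0.185038 / 0.0287 = $29,335.36

$29,335.36


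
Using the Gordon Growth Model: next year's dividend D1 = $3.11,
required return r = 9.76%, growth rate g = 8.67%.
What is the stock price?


Formula: P = D1 / (r - g)
Spread: r - g = 0.0976 - 0.0867 = 0.0109
Substituting: P = $3.11 / 0.0109
P = $285.32

$285.32


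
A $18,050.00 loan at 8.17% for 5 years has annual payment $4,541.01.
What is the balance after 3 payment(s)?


Formula: Balance = PV*(1+r)^k - PMT*((1+r)^k - 1)/r
Growth: (1 + 0.0817)^3 = 1.26567
Accumulated factor: ((1+r)^k - 1)/r = 3.251775
Balance = $18,050.00 * 1.26567 - $4,541.01 * 3.251775
Balance = $8,079.00

$8,079.00


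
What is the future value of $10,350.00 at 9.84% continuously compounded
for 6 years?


Formula: FV = P * e^(r*t)
Exponent: r*t = 0.0984 * 6 = 0.5904
e^(0.5904) = 1.80471
FV = $10,350.00 * 1.80471 = $18,678.75

$18,678.75


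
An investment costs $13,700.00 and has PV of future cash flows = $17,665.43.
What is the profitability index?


Formula: PI = PV(cash flows) / initial investment
Substituting: PI = $17,665.43 / $13,700.00
PI = 1.2894

1.2894


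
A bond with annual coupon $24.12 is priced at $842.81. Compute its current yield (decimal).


Formula: Current yield = annual coupon / price
Substituting: CY = $24.12 / $842.81
CY = 0.028619

0.028619


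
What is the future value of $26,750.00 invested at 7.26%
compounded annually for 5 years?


Formula: FV = P * (1 + r)^n
Substituting: FV = $26,750.00 * (1 + 0.0726)^5
Growth factor: (1.0726)^5 = 1.419675
FV = $26,750.00 * 1.419675 = $37,976.31

$37,976.31


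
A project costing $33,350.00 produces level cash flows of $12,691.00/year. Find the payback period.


Formula: Payback = investment / annual cash flow
Substituting: Payback = $33,350.00 / $12,691.00
Payback = 2.6278 years

2.6278 years


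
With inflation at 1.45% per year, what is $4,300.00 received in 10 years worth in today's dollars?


Formula: Real value = nominal / (1 + inflation)^years
Price level: (1 + 0.0145)^10 = 1.154837
Real value = $4,300.00 / 1.154837 = $3,723.47

$3,723.47


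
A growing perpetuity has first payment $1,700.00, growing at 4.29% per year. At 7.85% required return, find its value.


Formula: PV = C / (r - g)
Spread: r - g = 0.0785 - 0.0429 = 0.0356
Substituting: PV = $1,700.00 / 0.0356
PV = $47,752.81

$47,752.81


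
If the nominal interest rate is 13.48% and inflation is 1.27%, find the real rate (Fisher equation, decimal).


Formula: (1 + r_real) = (1 + r_nom) / (1 + inflation)
Substituting: (1 + r_real) = 1.1348 / 1.0127
(1 + r_real) = 1.120569
r_real = 1.120569 - 1 = 0.120569

0.120569


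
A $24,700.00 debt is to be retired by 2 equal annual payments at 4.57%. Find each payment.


Formula: PMT = PV * r / (1 - (1+r)^(-n))
Denominator: 1 - (1 + 0.0457)^(-2) = 0.085496
Numerator: $24,700.00 * 0.0457 = 1128.79
PMT = 1128.79 / 0.085496 = $13,202.90

$13,202.90


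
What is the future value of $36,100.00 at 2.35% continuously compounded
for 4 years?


Formula: FV = P * e^(r*t)
Exponent: r*t = 0.0235 * 4 = 0.094
e^(0.094) = 1.09856
FV = $36,100.00 * 1.09856 = $39,658.01

$39,658.01


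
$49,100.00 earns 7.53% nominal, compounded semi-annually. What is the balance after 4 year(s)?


Formula: FV = P * (1 + r/m)^(m*t)
Period rate: r/m = 0.0753 / 2 = 0.03765
Total periods: m*t = 2 * 4 = 8
Growth factor: (1 + 0.03765)^8 = 1.344024
FV = $49,100.00 * 1.344024 = $65,991.59

$65,991.59


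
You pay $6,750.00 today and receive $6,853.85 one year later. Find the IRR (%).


Formula: IRR = C1/C0 - 1
Substituting: IRR = $6,853.85 / $6,750.00 - 1
Ratio: 1.015385 - 1 = 0.015385
IRR = 1.5385%

1.5385%


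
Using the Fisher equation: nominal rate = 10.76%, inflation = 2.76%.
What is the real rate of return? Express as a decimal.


Formula: (1 + r_real) = (1 + r_nom) / (1 + inflation)
Substituting: (1 + r_real) = 1.1076 / 1.0276
(1 + r_real) = 1.077851
r_real = 1.077851 - 1 = 0.077851

0.077851


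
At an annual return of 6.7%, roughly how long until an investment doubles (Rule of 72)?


Formula: Years ≈ 72 / r
Substituting: Years ≈ 72 / 6.7
Years ≈ 10.7

10.7 years


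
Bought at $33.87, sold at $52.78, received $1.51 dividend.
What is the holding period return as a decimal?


Formula: HPR = (P1 - P0 + D) / P0
Gain: $52.78 - $33.87 + $1.51 = $20.42
HPR = $20.42 / $33.87 = 0.6029

0.6029


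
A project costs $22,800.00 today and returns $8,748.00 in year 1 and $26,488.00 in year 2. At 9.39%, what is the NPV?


Formula: NPV = C0 + C1/(1+r) + C2/(1+r)^2
Discount C1: $8,748.00 / (1 + 0.0939) = $7,997.07
Discount C2: $26,488.00 / (1 + 0.0939)^2 = $22,135.73
NPV = -$22,800.00 + $7,997.07 + $22,135.73 = $7,332.81

$7,332.81


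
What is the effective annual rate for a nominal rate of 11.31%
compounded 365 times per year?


Formula: EAR = (1 + r/m)^m - 1
Period rate: r/m = 0.1131 / 365 = 0.00031
Compounding: (1 + 0.00031)^365 = 1.119724
EAR = 1.119724 - 1 = 0.119724

0.119724


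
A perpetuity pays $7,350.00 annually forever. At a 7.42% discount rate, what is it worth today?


Formula: PV = C / r
Substituting: PV = $7,350.00 / 0.0742
PV = $99,056.60

$99,056.60


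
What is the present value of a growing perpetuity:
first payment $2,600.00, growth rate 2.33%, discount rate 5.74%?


Formula: PV = C / (r - g)
Spread: r - g = 0.0574 - 0.0233 = 0.0341
Substituting: PV = $2,600.00 / 0.0341
PV = $76,246.33

$76,246.33


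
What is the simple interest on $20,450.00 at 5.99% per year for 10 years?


Formula: I = P * r * t
Substituting: I = $20,450.00 * 0.0599 * 10
Step: I = $20,450.00 * 0.599
I = $12,249.55

$12,249.55


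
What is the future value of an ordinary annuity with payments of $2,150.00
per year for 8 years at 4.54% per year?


Formula: FV = PMT * ((1+r)^n - 1) / r
Growth factor: (1 + 0.0454)^8 = 1.426461
Numerator: 1.426461 - 1 = 0.426461
FV = $2,150.00 * 0.426461 / 0.0454 = $20,195.85

$20,195.85


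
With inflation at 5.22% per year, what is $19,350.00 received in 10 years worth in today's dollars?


Formula: Real value = nominal / (1 + inflation)^years
Price level: (1 + 0.0522)^10 = 1.663347
Real value = $19,350.00 / 1.663347 = $11,633.17

$11,633.17


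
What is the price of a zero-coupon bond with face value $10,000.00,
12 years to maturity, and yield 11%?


Formula: Price = FV / (1 + r)^n
Substituting: Price = $10,000.00 / (1 + 0.11)^12
Discount factor: (1.11)^12 = 3.498451
Price = $10,000.00 / 3.498451 = $2,858.41

$2,858.41


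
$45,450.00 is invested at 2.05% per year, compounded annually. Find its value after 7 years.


Formula: FV = P * (1 + r)^n
Substituting: FV = $45,450.00 * (1 + 0.0205)^7
Growth factor: (1.0205)^7 = 1.152633
FV = $45,450.00 * 1.152633 = $52,387.17

$52,387.17


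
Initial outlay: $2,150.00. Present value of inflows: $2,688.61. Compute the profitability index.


Formula: PI = PV(cash flows) / initial investment
Substituting: PI = $2,688.61 / $2,150.00
PI = 1.2505

1.2505


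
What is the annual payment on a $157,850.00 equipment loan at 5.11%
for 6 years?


Formula: PMT = PV * r / (1 - (1+r)^(-n))
Denominator: 1 - (1 + 0.0511)^(-6) = 0.258458
Numerator: $157,850.00 * 0.0511 = 8066.135
PMT = 8066.135 / 0.258458 = $31,208.69

$31,208.69


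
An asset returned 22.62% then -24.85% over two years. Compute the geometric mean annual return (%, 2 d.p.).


Formula: Geometric mean = ((1+r1)*(1+r2))^(1/2) - 1
Product: (1 + 0.2262) * (1 + -0.2485) = 1.2262 * 0.7515 = 0.921489
Square root: 0.921489^0.5 = 0.959942
Geometric mean = 0.959942 - 1 = -0.040058
As percentage: -4.01%

-4.01%


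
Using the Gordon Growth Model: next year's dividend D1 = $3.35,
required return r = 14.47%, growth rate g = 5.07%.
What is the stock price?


Formula: P = D1 / (r - g)
Spread: r - g = 0.1447 - 0.0507 = 0.094
Substituting: P = $3.35 / 0.094
P = $35.64

$35.64


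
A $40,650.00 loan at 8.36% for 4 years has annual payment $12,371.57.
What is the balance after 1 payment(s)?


Formula: Balance = PV*(1+r)^k - PMT*((1+r)^k - 1)/r
Growth: (1 + 0.0836)^1 = 1.0836
Accumulated factor: ((1+r)^k - 1)/r = 1.0
Balance = $40,650.00 * 1.0836 - $12,371.57 * 1.0
Balance = $31,676.77

$31,676.77


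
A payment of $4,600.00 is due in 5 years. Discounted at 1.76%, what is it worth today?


Formula: PV = FV / (1 + r)^n
Substituting: PV = $4,600.00 / (1 + 0.0176)^5
Discount factor: (1.0176)^5 = 1.091153
PV = $4,600.00 / 1.091153 = $4,215.73

$4,215.73


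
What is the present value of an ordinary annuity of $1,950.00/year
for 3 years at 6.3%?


Formula: PV = PMT * (1 - (1+r)^(-n)) / r
Discount factor: (1 + 0.063)^(-3) = 0.832531
Bracket: 1 - 0.832531 = 0.167469
PV = $1,950.00 * 0.167469 / 0.063 = $5,183.58

$5,183.58


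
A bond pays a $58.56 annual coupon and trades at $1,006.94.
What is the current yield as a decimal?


Formula: Current yield = annual coupon / price
Substituting: CY = $58.56 / $1,006.94
CY = 0.058156

0.058156


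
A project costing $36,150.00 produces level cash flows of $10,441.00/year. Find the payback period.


Formula: Payback = investment / annual cash flow
Substituting: Payback = $36,150.00 / $10,441.00
Payback = 3.4623 years

3.4623 years


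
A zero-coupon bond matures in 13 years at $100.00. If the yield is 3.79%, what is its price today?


Formula: Price = FV / (1 + r)^n
Substituting: Price = $100.00 / (1 + 0.0379)^13
Discount factor: (1.0379)^13 = 1.621891
Price = $100.00 / 1.621891 = $61.66

$61.66


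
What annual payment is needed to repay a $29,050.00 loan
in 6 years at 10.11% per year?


Formula: PMT = PV * r / (1 - (1+r)^(-n))
Denominator: 1 - (1 + 0.1011)^(-6) = 0.438901
Numerator: $29,050.00 * 0.1011 = 2936.955
PMT = 2936.955 / 0.438901 = $6,691.61

$6,691.61


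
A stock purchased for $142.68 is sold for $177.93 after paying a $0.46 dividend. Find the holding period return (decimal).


Formula: HPR = (P1 - P0 + D) / P0
Gain: $177.93 - $142.68 + $0.46 = $35.71
HPR = $35.71 / $142.68 = 0.2503

0.2503


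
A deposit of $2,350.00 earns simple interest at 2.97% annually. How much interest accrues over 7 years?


Formula: I = P * r * t
Substituting: I = $2,350.00 * 0.0297 * 7
Step: I = $2,350.00 * 0.2079
I = $488.57

$488.57


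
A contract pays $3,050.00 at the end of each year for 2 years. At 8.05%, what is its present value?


Formula: PV = PMT * (1 - (1+r)^(-n)) / r
Discount factor: (1 + 0.0805)^(-2) = 0.856546
Bracket: 1 - 0.856546 = 0.143454
PV = $3,050.00 * 0.143454 / 0.0805 = $5,435.23

$5,435.23


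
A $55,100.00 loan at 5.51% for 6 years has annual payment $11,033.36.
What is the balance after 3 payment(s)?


Formula: Balance = PV*(1+r)^k - PMT*((1+r)^k - 1)/r
Growth: (1 + 0.0551)^3 = 1.174575
Accumulated factor: ((1+r)^k - 1)/r = 3.168336
Balance = $55,100.00 * 1.174575 - $11,033.36 * 3.168336
Balance = $29,761.71

$29,761.71


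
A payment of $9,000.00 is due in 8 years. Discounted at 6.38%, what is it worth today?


Formula: PV = FV / (1 + r)^n
Substituting: PV = $9,000.00 / (1 + 0.0638)^8
Discount factor: (1.0638)^8 = 1.640136
PV = $9,000.00 / 1.640136 = $5,487.35

$5,487.35


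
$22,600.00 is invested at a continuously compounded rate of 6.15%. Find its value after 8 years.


Formula: FV = P * e^(r*t)
Exponent: r*t = 0.0615 * 8 = 0.492
e^(0.492) = 1.635584
FV = $22,600.00 * 1.635584 = $36,964.20

$36,964.20


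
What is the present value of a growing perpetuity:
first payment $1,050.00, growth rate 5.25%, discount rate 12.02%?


Formula: PV = C / (r - g)
Spread: r - g = 0.1202 - 0.0525 = 0.0677
Substituting: PV = $1,050.00 / 0.0677
PV = $15,509.60

$15,509.60


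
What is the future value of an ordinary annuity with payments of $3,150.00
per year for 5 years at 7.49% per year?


Formula: FV = PMT * ((1+r)^n - 1) / r
Growth factor: (1 + 0.0749)^5 = 1.434962
Numerator: 1.434962 - 1 = 0.434962
FV = $3,150.00 * 0.434962 / 0.0749 = $18,292.78

$18,292.78


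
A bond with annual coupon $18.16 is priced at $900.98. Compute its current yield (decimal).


Formula: Current yield = annual coupon / price
Substituting: CY = $18.16 / $900.98
CY = 0.020156

0.020156


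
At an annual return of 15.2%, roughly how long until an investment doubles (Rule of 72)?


Formula: Years ≈ 72 / r
Substituting: Years ≈ 72 / 15.2
Years ≈ 4.7

4.7 years


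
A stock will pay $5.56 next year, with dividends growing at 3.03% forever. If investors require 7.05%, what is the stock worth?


Formula: P = D1 / (r - g)
Spread: r - g = 0.0705 - 0.0303 = 0.0402
Substituting: P = $5.56 / 0.0402
P = $138.31

$138.31


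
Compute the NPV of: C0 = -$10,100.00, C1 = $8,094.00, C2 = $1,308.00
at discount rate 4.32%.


Formula: NPV = C0 + C1/(1+r) + C2/(1+r)^2
Discount C1: $8,094.00 / (1 + 0.0432) = $7,758.82
Discount C2: $1,308.00 / (1 + 0.0432)^2 = $1,201.91
NPV = -$10,100.00 + $7,758.82 + $1,201.91 = -$1,139.27

-$1,139.27


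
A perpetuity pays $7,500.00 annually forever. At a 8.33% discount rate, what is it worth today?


Formula: PV = C / r
Substituting: PV = $7,500.00 / 0.0833
PV = $90,036.01

$90,036.01


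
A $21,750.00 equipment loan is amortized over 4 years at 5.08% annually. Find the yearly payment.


Formula: PMT = PV * r / (1 - (1+r)^(-n))
Denominator: 1 - (1 + 0.0508)^(-4) = 0.1798
Numerator: $21,750.00 * 0.0508 = 1104.9
PMT = 1104.9 / 0.1798 = $6,145.16

$6,145.16


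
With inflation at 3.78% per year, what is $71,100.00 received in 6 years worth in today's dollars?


Formula: Real value = nominal / (1 + inflation)^years
Price level: (1 + 0.0378)^6 = 1.249344
Real value = $71,100.00 / 1.249344 = $56,909.87

$56,909.87


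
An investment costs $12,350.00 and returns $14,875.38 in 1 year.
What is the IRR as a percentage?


Formula: IRR = C1/C0 - 1
Substituting: IRR = $14,875.38 / $12,350.00 - 1
Ratio: 1.204484 - 1 = 0.204484
IRR = 20.4484%

20.4484%


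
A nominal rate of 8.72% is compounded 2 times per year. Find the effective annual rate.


Formula: EAR = (1 + r/m)^m - 1
Period rate: r/m = 0.0872 / 2 = 0.0436
Compounding: (1 + 0.0436)^2 = 1.089101
EAR = 1.089101 - 1 = 0.089101

0.089101


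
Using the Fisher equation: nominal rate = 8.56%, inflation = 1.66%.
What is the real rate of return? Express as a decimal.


Formula: (1 + r_real) = (1 + r_nom) / (1 + inflation)
Substituting: (1 + r_real) = 1.0856 / 1.0166
(1 + r_real) = 1.067873
r_real = 1.067873 - 1 = 0.067873

0.067873


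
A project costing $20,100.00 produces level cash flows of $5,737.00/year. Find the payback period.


Formula: Payback = investment / annual cash flow
Substituting: Payback = $20,100.00 / $5,737.00
Payback = 3.5036 years

3.5036 years


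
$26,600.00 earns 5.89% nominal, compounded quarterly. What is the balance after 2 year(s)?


Formula: FV = P * (1 + r/m)^(m*t)
Period rate: r/m = 0.0589 / 4 = 0.014725
Total periods: m*t = 4 * 2 = 8
Growth factor: (1 + 0.014725)^8 = 1.124053
FV = $26,600.00 * 1.124053 = $29,899.82

$29,899.82


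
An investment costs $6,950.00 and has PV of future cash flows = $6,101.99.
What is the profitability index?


Formula: PI = PV(cash flows) / initial investment
Substituting: PI = $6,101.99 / $6,950.00
PI = 0.878

0.878


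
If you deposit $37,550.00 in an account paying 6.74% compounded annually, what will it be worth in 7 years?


Formula: FV = P * (1 + r)^n
Substituting: FV = $37,550.00 * (1 + 0.0674)^7
Growth factor: (1.0674)^7 = 1.578666
FV = $37,550.00 * 1.578666 = $59,278.93

$59,278.93


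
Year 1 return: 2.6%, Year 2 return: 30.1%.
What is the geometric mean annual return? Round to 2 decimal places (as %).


Formula: Geometric mean = ((1+r1)*(1+r2))^(1/2) - 1
Product: (1 + 0.026) * (1 + 0.301) = 1.026 * 1.301 = 1.334826
Square root: 1.334826^0.5 = 1.155347
Geometric mean = 1.155347 - 1 = 0.155347
As percentage: 15.53%

15.53%


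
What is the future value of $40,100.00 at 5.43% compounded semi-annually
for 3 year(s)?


Formula: FV = P * (1 + r/m)^(m*t)
Period rate: r/m = 0.0543 / 2 = 0.02715
Total periods: m*t = 2 * 3 = 6
Growth factor: (1 + 0.02715)^6 = 1.174365
FV = $40,100.00 * 1.174365 = $47,092.05

$47,092.05


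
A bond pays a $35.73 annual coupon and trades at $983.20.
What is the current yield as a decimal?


Formula: Current yield = annual coupon / price
Substituting: CY = $35.73 / $983.20
CY = 0.036341

0.036341


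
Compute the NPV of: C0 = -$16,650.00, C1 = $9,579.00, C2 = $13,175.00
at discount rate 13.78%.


Formula: NPV = C0 + C1/(1+r) + C2/(1+r)^2
Discount C1: $9,579.00 / (1 + 0.1378) = $8,418.88
Discount C2: $13,175.00 / (1 + 0.1378)^2 = $10,176.98
NPV = -$16,650.00 + $8,418.88 + $10,176.98 = $1,945.85

$1,945.85


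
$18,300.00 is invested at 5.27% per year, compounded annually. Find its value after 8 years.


Formula: FV = P * (1 + r)^n
Substituting: FV = $18,300.00 * (1 + 0.0527)^8
Growth factor: (1.0527)^8 = 1.508124
FV = $18,300.00 * 1.508124 = $27,598.66

$27,598.66


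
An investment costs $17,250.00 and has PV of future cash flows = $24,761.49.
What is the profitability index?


Formula: PI = PV(cash flows) / initial investment
Substituting: PI = $24,761.49 / $17,250.00
PI = 1.4354

1.4354


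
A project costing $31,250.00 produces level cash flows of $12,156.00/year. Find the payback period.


Formula: Payback = investment / annual cash flow
Substituting: Payback = $31,250.00 / $12,156.00
Payback = 2.5707 years

2.5707 years


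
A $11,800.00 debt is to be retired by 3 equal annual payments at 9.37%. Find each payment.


Formula: PMT = PV * r / (1 - (1+r)^(-n))
Denominator: 1 - (1 + 0.0937)^(-3) = 0.235627
Numerator: $11,800.00 * 0.0937 = 1105.66
PMT = 1105.66 / 0.235627 = $4,692.42

$4,692.42


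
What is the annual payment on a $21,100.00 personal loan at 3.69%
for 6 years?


Formula: PMT = PV * r / (1 - (1+r)^(-n))
Denominator: 1 - (1 + 0.0369)^(-6) = 0.195402
Numerator: $21,100.00 * 0.0369 = 778.59
PMT = 778.59 / 0.195402 = $3,984.55

$3,984.55


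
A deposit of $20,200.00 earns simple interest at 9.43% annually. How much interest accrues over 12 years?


Formula: I = P * r * t
Substituting: I = $20,200.00 * 0.0943 * 12
Step: I = $20,200.00 * 1.1316
I = $22,858.32

$22,858.32


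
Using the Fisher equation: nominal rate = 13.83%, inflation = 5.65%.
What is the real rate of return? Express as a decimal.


Formula: (1 + r_real) = (1 + r_nom) / (1 + inflation)
Substituting: (1 + r_real) = 1.1383 / 1.0565
(1 + r_real) = 1.077425
r_real = 1.077425 - 1 = 0.077425

0.077425


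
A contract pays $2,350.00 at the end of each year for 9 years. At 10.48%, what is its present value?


Formula: PV = PMT * (1 - (1+r)^(-n)) / r
Discount factor: (1 + 0.1048)^(-9) = 0.4078
Bracket: 1 - 0.4078 = 0.5922
PV = $2,350.00 * 0.5922 / 0.1048 = $13,279.30

$13,279.30


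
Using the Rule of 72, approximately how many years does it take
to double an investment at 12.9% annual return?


Formula: Years ≈ 72 / r
Substituting: Years ≈ 72 / 12.9
Years ≈ 5.6

5.6 years


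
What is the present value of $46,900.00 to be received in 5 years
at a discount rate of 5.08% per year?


Formula: PV = FV / (1 + r)^n
Substituting: PV = $46,900.00 / (1 + 0.0508)^5
Discount factor: (1.0508)^5 = 1.281151
PV = $46,900.00 / 1.281151 = $36,607.71

$36,607.71


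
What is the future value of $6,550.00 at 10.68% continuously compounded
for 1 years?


Formula: FV = P * e^(r*t)
Exponent: r*t = 0.1068 * 1 = 0.1068
e^(0.1068) = 1.112712
FV = $6,550.00 * 1.112712 = $7,288.26

$7,288.26


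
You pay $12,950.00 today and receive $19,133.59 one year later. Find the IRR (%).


Formula: IRR = C1/C0 - 1
Substituting: IRR = $19,133.59 / $12,950.00 - 1
Ratio: 1.477497 - 1 = 0.477497
IRR = 47.7497%

47.7497%


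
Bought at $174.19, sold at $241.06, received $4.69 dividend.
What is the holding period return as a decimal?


Formula: HPR = (P1 - P0 + D) / P0
Gain: $241.06 - $174.19 + $4.69 = $71.56
HPR = $71.56 / $174.19 = 0.4108

0.4108


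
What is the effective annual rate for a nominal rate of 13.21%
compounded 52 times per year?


Formula: EAR = (1 + r/m)^m - 1
Period rate: r/m = 0.1321 / 52 = 0.00254
Compounding: (1 + 0.00254)^52 = 1.141031
EAR = 1.141031 - 1 = 0.141031

0.141031


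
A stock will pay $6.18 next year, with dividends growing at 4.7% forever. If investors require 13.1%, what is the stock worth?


Formula: P = D1 / (r - g)
Spread: r - g = 0.131 - 0.047 = 0.084
Substituting: P = $6.18 / 0.084
P = $73.57

$73.57


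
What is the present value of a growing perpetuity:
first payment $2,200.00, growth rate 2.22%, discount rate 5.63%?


Formula: PV = C / (r - g)
Spread: r - g = 0.0563 - 0.0222 = 0.0341
Substituting: PV = $2,200.00 / 0.0341
PV = $64,516.13

$64,516.13


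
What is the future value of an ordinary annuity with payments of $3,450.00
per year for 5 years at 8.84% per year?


Formula: FV = PMT * ((1+r)^n - 1) / r
Growth factor: (1 + 0.0884)^5 = 1.527364
Numerator: 1.527364 - 1 = 0.527364
FV = $3,450.00 * 0.527364 / 0.0884 = $20,581.53

$20,581.53


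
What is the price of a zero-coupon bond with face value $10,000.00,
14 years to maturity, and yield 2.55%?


Formula: Price = FV / (1 + r)^n
Substituting: Price = $10,000.00 / (1 + 0.0255)^14
Discount factor: (1.0255)^14 = 1.422654
Price = $10,000.00 / 1.422654 = $7,029.12

$7,029.12


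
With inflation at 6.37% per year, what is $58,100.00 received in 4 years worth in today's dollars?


Formula: Real value = nominal / (1 + inflation)^years
Price level: (1 + 0.0637)^4 = 1.280197
Real value = $58,100.00 / 1.280197 = $45,383.66

$45,383.66


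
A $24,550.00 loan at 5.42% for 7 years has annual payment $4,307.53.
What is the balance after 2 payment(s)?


Formula: Balance = PV*(1+r)^k - PMT*((1+r)^k - 1)/r
Growth: (1 + 0.0542)^2 = 1.111338
Accumulated factor: ((1+r)^k - 1)/r = 2.0542
Balance = $24,550.00 * 1.111338 - $4,307.53 * 2.0542
Balance = $18,434.81

$18,434.81


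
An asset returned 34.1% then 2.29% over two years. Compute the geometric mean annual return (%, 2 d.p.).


Formula: Geometric mean = ((1+r1)*(1+r2))^(1/2) - 1
Product: (1 + 0.341) * (1 + 0.0229) = 1.341 * 1.0229 = 1.371709
Square root: 1.371709^0.5 = 1.1712
Geometric mean = 1.1712 - 1 = 0.1712
As percentage: 17.12%

17.12%


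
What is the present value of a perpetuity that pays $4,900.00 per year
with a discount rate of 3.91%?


Formula: PV = C / r
Substituting: PV = $4,900.00 / 0.0391
PV = $125,319.69

$125,319.69
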